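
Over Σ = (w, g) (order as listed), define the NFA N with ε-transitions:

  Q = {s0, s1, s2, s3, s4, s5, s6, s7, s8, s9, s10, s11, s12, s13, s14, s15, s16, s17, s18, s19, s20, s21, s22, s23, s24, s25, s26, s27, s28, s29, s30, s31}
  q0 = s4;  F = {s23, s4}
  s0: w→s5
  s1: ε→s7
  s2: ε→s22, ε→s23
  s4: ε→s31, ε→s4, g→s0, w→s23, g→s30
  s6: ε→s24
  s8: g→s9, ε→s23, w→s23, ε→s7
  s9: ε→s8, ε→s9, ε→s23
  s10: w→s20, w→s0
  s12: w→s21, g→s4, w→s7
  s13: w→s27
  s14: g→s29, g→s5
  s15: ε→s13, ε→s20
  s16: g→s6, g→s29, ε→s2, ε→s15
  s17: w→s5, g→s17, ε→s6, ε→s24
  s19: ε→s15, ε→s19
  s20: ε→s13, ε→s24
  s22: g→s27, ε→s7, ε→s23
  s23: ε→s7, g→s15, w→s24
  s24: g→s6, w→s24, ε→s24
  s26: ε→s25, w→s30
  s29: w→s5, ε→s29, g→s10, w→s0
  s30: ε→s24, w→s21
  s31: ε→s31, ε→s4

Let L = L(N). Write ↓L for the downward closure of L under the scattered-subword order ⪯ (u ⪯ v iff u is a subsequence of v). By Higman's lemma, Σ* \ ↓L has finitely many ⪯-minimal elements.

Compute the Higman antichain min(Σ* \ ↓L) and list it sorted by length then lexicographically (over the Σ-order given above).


A = [g, ww].

|Q|=32, |F|=2, |δ|=58 (30 ε).
min D↑ (3 st, q0=0, F={2}): 0:w→1,g→2 1:w→2,g→2 2:w→2,g→2 [Hopcroft].
'g': run [14, 10] end={s0,s13,s15,s20,s21,s24,s27,s30,s5,s6} — reject; 1/1 deletions ∈↓L.
'ww': N↓-sim [14, 10, 3] end={s24,s27,s6} — reject; 2/2 del acc.
2 words, ⪯-incomp.


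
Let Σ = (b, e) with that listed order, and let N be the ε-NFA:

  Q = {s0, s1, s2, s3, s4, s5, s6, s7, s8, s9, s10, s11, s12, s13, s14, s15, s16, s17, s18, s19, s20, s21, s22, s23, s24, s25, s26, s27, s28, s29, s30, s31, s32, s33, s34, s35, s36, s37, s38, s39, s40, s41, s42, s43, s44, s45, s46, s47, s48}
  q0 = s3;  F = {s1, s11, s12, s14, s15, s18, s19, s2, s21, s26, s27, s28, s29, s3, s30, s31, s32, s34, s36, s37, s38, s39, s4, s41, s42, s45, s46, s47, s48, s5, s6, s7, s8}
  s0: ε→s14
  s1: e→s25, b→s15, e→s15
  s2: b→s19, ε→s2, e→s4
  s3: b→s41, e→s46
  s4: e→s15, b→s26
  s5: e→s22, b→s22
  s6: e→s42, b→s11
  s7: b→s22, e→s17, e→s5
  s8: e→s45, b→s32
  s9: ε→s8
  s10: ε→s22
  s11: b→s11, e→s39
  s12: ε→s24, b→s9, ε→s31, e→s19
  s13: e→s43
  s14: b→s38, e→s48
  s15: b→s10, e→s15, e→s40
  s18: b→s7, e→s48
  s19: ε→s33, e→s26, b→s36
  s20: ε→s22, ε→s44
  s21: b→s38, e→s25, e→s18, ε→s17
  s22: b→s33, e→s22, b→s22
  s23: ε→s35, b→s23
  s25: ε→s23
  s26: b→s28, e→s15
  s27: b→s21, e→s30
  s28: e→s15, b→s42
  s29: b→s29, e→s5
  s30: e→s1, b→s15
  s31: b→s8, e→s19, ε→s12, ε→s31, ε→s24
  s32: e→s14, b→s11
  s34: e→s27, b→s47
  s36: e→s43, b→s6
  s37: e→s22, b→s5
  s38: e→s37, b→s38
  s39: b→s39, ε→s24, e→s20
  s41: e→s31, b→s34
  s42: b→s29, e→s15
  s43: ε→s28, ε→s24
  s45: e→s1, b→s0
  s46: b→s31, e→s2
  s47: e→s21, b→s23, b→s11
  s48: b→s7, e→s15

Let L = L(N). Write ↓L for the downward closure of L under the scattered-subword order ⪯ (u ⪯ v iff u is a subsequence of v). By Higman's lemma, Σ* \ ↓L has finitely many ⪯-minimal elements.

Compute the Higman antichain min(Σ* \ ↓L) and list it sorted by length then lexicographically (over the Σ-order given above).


|Q|=49, |F|=33, |δ|=94 (18 ε).
min D↑ (33 st, q0=0, F={26}): 0:b→1,e→2 1:b→3,e→4 2:b→4,e→5 3:b→6,e→7 4:b→8,e→9 5:b→9,e→10 6:b→11,e→12 7:b→12,e→13 8:b→14,e→15 9:b→16,e→17 10:b→17,e→18 11:b→11,e→19 12:b→20,e→21 13:b→18,e→22 14:b→11,e→23 15:b→23,e→22 16:b→24,e→25 17:b→25,e→18 18:b→26,e→18 19:b→19,e→26 20:b→20,e→27 21:b→28,e→29 22:b→18,e→18 23:b→20,e→29 24:b→11,e→30 25:b→30,e→18 26:b→26,e→26 27:b→31,e→26 28:b→26,e→31 29:b→28,e→18 30:b→32,e→18 31:b→26,e→26 32:b→32,e→31 (ε-aug+det+¬).
'eeeeb': run [47, 43, 35, 24, 12, 5] end={s10,s22,s23,s33,s35} rej; 5/5 deletions ∈↓L.
'bbbbee': run [47, 43, 38, 28, 16, 9, 4] end={s20,s22,s33,s44} — reject; 6/6 deletions ∈↓L.
'bbeebb': N↓-sim [47, 43, 38, 30, 18, 10, 5] end={s10,s22,s23,s33,s35} — reject; 6/6 deletions ∈↓L.
3 obstructions.

min(Σ*\↓L) = [eeeeb, bbbbee, bbeebb].


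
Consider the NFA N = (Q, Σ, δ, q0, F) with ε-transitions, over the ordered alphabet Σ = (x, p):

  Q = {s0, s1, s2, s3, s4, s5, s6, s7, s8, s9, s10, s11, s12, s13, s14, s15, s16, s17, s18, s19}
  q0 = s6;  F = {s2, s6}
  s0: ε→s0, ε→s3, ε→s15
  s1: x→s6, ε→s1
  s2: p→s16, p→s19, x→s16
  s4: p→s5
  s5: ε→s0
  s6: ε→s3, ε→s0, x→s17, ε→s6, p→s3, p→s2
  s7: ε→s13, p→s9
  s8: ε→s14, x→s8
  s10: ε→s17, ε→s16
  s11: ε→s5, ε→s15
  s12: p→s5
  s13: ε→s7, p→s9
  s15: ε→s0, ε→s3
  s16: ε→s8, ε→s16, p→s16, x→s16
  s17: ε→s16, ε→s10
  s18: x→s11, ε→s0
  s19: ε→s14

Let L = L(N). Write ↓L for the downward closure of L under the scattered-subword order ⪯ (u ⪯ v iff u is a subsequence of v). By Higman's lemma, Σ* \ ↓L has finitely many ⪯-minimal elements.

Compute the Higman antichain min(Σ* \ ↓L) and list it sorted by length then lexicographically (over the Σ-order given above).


|Q|=20, |F|=2, |δ|=38 (23 ε).
min D↑ (3 st, q0=0, F={1}): 0:x→1,p→2 1:x→1,p→1 2:x→1,p→1.
'x': |S_i|=[11, 5] end={s10,s14,s16,s17,s8} ∉↓L; 1/1 deletions ∈↓L.
'pp': N↓-sim [11, 6, 4] end={s14,s16,s19,s8} ∉↓L; 2/2 single-dels accept.
2 obstructions.

A = [x, pp].


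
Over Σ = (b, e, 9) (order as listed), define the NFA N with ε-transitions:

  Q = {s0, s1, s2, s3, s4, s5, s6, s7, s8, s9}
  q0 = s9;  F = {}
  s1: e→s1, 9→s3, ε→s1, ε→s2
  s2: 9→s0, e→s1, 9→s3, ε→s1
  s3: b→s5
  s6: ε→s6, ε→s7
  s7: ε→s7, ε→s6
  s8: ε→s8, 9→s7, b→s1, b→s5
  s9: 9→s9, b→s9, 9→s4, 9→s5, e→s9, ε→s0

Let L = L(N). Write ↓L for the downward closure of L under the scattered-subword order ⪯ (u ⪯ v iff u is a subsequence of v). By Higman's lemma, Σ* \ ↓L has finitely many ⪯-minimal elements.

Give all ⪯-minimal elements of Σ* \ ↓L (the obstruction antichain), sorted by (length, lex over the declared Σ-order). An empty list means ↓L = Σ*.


min(Σ*\↓L) = [ε].

|Q|=10, |F|=0, |δ|=23 (9 ε).
min D↑ (1 st, q0=0, F={0}): 0:b→0,e→0,9→0 [Hopcroft].
ε ∈ L(D↑) — L = ∅.


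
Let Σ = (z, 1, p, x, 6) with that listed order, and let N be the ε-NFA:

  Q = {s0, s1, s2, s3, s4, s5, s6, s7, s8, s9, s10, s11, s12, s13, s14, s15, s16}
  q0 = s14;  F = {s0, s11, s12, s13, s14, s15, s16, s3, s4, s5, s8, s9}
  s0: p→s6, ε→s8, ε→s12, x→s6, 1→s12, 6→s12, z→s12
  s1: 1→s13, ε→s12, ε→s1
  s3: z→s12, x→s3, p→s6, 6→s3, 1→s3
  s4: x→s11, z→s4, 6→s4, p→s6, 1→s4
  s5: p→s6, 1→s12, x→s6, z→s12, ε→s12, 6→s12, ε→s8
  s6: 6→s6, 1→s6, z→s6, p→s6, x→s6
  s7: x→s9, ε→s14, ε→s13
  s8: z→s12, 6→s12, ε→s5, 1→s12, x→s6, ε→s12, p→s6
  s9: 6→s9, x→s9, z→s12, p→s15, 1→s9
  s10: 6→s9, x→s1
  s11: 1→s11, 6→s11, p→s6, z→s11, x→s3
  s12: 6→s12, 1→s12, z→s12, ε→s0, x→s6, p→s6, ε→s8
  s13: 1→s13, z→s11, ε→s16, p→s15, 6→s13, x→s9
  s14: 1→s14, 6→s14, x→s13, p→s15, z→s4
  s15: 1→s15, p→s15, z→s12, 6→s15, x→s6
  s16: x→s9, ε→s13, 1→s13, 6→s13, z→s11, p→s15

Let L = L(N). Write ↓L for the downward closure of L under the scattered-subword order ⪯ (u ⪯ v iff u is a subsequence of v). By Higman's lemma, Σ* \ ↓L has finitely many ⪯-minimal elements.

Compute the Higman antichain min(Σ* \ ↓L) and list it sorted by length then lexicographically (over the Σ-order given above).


A = [zp, px, xxzx].

|Q|=17, |F|=12, |δ|=83 (14 ε).
min D↑ (9 st, q0=0, F={4}): 0:z→1,1→0,p→2,x→3,6→0 1:z→1,1→1,p→4,x→5,6→1 2:z→6,1→2,p→2,x→4,6→2 3:z→5,1→3,p→2,x→7,6→3 4:z→4,1→4,p→4,x→4,6→4 5:z→5,1→5,p→4,x→8,6→5 6:z→6,1→6,p→4,x→4,6→6 7:z→6,1→7,p→2,x→7,6→7 8:z→6,1→8,p→4,x→8,6→8.
'zp': run [13, 8, 1] end={s6} rej; 2/2 del acc.
'px': |S_i|=[13, 6, 1] end={s6} ∉↓L; 2/2 del acc.
'xxzx': N↓-sim [13, 11, 8, 5, 1] end={s6} rej; 4/4 deletions ∈↓L.
3 words, ⪯-incomp.


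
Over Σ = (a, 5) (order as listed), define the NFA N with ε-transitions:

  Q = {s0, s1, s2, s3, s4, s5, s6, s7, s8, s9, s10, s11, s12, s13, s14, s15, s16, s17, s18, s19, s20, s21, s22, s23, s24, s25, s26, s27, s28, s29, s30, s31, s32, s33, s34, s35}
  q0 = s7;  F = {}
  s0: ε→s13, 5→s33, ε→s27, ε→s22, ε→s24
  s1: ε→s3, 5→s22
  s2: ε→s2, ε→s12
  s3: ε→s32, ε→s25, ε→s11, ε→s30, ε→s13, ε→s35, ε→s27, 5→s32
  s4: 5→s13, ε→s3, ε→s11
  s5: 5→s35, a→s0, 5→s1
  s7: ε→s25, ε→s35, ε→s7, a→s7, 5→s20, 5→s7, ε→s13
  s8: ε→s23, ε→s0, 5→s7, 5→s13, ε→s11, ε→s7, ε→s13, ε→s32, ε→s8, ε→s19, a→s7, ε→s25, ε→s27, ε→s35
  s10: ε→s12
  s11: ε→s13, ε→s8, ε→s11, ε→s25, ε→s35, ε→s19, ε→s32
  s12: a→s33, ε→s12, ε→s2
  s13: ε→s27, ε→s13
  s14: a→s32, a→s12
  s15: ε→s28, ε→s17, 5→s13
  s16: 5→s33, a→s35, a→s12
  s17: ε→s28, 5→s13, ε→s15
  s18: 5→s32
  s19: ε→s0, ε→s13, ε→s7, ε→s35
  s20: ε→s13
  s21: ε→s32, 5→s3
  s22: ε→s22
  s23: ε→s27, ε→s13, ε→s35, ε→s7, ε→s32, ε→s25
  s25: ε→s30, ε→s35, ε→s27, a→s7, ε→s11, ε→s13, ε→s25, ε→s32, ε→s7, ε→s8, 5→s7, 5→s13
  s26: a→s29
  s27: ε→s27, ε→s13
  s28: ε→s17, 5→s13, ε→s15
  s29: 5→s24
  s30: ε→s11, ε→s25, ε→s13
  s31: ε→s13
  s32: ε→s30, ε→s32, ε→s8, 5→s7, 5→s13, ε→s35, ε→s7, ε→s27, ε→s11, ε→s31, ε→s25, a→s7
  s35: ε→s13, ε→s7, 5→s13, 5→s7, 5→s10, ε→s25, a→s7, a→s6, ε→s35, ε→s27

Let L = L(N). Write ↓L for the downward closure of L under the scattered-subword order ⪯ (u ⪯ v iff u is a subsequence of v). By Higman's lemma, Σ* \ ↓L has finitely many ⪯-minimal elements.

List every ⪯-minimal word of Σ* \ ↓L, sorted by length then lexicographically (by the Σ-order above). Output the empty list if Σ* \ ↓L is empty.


Antichain: [ε].

|Q|=36, |F|=0, |δ|=128 (91 ε).
min D↑ (1 st, q0=0, F={0}): 0:a→0,5→0 (ε-aug+det+¬).
ε ∈ L(D↑) ⇒ ↓L = ∅.


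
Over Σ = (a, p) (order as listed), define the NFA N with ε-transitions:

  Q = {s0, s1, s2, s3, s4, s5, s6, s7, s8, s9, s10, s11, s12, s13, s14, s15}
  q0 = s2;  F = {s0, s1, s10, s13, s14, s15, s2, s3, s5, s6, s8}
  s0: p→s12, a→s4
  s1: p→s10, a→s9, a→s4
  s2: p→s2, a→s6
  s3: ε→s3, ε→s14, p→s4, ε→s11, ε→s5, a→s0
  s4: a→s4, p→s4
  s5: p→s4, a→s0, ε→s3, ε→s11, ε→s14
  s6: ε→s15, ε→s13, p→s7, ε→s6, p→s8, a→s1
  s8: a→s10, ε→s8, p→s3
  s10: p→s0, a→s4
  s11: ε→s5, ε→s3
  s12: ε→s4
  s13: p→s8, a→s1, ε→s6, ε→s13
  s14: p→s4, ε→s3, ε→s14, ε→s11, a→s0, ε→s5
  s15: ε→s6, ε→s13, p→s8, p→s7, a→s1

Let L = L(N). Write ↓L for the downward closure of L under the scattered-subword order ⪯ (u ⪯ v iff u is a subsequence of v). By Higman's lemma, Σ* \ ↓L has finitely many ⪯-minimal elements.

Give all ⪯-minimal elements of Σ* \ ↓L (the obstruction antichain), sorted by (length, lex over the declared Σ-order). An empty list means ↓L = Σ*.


Antichain: [aaa, appp].

|Q|=16, |F|=11, |δ|=49 (22 ε).
min D↑ (8 st, q0=0, F={4}): 0:a→1,p→0 1:a→2,p→3 2:a→4,p→5 3:a→5,p→6 4:a→4,p→4 5:a→4,p→7 6:a→7,p→4 7:a→4,p→4 [Hopcroft].
'aaa': N↓-sim [16, 15, 6, 2] end={s4,s9} — reject; 3/3 deletions ∈↓L.
'appp': |S_i|=[16, 15, 10, 7, 2] end={s12,s4} rej; 4/4 del acc.
2 words, ⪯-incomp.


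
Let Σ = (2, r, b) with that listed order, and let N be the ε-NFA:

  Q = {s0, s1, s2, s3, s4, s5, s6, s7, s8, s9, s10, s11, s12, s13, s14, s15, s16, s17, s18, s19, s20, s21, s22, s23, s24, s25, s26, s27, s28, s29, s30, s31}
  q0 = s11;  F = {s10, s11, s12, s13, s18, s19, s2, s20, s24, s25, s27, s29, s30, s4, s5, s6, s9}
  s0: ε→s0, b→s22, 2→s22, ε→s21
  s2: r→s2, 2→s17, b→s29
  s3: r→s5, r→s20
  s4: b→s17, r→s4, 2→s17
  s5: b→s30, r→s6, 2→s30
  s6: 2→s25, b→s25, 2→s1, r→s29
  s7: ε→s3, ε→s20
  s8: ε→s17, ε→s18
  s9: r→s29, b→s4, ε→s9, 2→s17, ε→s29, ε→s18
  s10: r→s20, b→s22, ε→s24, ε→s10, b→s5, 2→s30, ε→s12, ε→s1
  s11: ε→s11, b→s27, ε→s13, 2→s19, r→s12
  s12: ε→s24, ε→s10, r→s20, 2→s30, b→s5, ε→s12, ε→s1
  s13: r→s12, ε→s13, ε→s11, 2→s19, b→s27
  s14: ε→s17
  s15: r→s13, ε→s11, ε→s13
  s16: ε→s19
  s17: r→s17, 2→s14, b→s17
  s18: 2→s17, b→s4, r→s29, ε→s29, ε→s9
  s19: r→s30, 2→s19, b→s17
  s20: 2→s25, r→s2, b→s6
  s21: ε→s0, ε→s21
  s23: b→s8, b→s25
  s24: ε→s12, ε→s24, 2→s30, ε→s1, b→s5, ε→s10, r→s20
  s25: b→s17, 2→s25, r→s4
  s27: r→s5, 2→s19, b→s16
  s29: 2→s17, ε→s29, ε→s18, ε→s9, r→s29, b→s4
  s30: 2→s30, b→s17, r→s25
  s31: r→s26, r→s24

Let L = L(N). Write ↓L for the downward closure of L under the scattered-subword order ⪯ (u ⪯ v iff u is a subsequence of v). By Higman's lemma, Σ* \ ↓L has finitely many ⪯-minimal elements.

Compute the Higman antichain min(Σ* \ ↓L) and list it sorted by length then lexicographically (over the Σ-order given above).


Antichain: [2b, bbb, rrr2].

|Q|=32, |F|=17, |δ|=101 (36 ε).
min D↑ (13 st, q0=0, F={5}): 0:2→1,r→2,b→3 1:2→1,r→4,b→5 2:2→4,r→6,b→7 3:2→1,r→7,b→1 4:2→4,r→8,b→5 5:2→5,r→5,b→5 6:2→8,r→9,b→10 7:2→4,r→10,b→4 8:2→8,r→11,b→5 9:2→5,r→9,b→12 10:2→8,r→12,b→8 11:2→5,r→11,b→5 12:2→5,r→12,b→11 (ε-aug+det+¬).
'2b': N↓-sim [22, 7, 2] end={s14,s17} — reject; 2/2 del acc.
'bbb': |S_i|=[22, 15, 7, 2] end={s14,s17} — reject; 3/3 deletions ∈↓L.
'rrr2': run [22, 17, 11, 7, 2] end={s14,s17} — reject; 4/4 del acc.
3 minimals (antichain).


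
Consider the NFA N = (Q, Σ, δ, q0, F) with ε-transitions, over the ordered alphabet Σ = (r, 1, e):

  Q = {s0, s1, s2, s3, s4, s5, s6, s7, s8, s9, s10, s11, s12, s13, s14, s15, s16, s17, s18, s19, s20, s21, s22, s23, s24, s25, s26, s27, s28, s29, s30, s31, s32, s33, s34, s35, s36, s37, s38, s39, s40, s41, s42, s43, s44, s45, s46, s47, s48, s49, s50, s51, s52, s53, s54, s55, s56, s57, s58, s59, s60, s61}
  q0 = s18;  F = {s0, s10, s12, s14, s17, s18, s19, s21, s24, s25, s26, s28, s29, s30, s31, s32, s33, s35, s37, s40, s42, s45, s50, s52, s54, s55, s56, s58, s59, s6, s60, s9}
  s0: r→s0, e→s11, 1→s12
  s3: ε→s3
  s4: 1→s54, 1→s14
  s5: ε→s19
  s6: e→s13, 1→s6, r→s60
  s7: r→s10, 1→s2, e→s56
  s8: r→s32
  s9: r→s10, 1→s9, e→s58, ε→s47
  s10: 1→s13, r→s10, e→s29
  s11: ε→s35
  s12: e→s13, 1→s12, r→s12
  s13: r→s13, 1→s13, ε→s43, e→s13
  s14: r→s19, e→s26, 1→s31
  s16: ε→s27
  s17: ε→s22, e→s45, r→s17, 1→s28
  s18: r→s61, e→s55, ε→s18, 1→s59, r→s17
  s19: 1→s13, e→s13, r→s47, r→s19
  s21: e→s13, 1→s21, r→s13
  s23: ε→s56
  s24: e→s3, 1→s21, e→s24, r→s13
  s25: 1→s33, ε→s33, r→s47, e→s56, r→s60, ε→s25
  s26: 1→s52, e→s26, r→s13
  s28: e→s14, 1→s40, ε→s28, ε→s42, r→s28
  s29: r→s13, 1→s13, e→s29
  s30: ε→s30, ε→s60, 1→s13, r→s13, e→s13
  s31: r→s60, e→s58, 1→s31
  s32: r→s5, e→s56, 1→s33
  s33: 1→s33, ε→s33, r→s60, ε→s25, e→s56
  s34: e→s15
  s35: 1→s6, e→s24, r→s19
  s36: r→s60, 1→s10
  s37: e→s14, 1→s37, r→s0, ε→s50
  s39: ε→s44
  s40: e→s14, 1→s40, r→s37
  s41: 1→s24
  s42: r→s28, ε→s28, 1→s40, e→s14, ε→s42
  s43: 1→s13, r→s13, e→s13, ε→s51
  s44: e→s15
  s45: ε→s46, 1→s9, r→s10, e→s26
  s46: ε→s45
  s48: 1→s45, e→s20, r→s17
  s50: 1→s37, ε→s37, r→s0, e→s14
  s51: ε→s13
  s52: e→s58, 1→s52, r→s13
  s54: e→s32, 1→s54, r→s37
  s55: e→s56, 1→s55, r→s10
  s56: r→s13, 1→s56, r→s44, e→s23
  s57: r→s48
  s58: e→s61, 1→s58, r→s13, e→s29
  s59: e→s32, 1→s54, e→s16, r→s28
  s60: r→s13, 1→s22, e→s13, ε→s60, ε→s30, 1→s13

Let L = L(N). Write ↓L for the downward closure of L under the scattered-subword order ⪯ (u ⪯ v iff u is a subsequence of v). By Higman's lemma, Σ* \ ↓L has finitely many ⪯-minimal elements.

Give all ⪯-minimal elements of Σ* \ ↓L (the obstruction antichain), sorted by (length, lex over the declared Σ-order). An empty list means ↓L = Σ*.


min(Σ*\↓L) = [er1, eer, 1ere, 1e1rr, re1ee1, 11rr1e].

|Q|=62, |F|=32, |δ|=153 (28 ε).
min D↑ (29 st, q0=0, F={17}): 0:r→1,1→2,e→3 1:r→1,1→4,e→5 2:r→4,1→6,e→7 3:r→8,1→3,e→9 4:r→4,1→10,e→11 5:r→8,1→12,e→13 6:r→14,1→6,e→7 7:r→15,1→16,e→9 8:r→8,1→17,e→18 9:r→17,1→9,e→9 10:r→14,1→10,e→11 11:r→15,1→19,e→13 12:r→8,1→12,e→20 13:r→17,1→21,e→13 14:r→22,1→14,e→11 15:r→15,1→17,e→17 16:r→23,1→16,e→9 17:r→17,1→17,e→17 18:r→17,1→17,e→18 19:r→23,1→19,e→20 20:r→17,1→20,e→18 21:r→17,1→21,e→20 22:r→22,1→24,e→25 23:r→17,1→17,e→17 24:r→24,1→24,e→17 25:r→15,1→26,e→27 26:r→23,1→26,e→17 27:r→17,1→28,e→27 28:r→17,1→28,e→17.
'er1': N↓-sim [47, 36, 13, 4] end={s13,s22,s43,s51} — reject; 3/3 del acc.
'eer': run [47, 36, 15, 5] end={s13,s15,s43,s44,s51} ∉↓L; 3/3 del acc.
'1ere': run [47, 43, 31, 11, 4] end={s13,s15,s43,s51} — reject; 4/4 del acc.
'1e1rr': run [47, 43, 31, 20, 9, 3] end={s13,s43,s51} ∉↓L; 5/5 del acc.
're1ee1': N↓-sim [47, 36, 26, 16, 6, 5, 3] end={s13,s43,s51} — reject; 6/6 deletions ∈↓L.
'11rr1e': run [47, 43, 38, 29, 18, 9, 3] end={s13,s43,s51} rej; 6/6 single-dels accept.
6 words, ⪯-incomp.


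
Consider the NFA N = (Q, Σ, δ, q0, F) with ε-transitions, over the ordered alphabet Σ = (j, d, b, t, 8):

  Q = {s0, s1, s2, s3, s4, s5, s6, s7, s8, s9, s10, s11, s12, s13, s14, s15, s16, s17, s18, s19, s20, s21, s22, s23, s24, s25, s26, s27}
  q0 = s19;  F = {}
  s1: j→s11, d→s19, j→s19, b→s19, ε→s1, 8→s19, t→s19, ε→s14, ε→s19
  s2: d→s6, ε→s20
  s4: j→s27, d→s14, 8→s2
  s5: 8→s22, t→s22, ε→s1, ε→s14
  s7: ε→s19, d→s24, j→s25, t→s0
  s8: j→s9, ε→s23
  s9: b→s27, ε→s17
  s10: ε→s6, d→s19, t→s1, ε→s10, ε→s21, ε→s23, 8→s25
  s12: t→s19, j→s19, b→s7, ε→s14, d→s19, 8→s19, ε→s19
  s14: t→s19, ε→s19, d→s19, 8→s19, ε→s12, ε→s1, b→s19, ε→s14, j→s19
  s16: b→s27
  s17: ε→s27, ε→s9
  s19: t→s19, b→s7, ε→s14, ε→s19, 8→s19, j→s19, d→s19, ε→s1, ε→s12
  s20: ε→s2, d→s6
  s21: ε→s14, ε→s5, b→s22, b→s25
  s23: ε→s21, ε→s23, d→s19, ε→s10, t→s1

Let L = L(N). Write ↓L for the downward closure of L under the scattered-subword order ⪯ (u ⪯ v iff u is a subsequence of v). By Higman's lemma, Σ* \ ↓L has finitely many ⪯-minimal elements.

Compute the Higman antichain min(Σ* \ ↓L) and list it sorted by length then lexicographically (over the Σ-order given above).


|Q|=28, |F|=0, |δ|=72 (31 ε).
min D↑ (1 st, q0=0, F={0}): 0:j→0,d→0,b→0,t→0,8→0.
ε ∈ L(D↑) — L = ∅.

A = [ε].


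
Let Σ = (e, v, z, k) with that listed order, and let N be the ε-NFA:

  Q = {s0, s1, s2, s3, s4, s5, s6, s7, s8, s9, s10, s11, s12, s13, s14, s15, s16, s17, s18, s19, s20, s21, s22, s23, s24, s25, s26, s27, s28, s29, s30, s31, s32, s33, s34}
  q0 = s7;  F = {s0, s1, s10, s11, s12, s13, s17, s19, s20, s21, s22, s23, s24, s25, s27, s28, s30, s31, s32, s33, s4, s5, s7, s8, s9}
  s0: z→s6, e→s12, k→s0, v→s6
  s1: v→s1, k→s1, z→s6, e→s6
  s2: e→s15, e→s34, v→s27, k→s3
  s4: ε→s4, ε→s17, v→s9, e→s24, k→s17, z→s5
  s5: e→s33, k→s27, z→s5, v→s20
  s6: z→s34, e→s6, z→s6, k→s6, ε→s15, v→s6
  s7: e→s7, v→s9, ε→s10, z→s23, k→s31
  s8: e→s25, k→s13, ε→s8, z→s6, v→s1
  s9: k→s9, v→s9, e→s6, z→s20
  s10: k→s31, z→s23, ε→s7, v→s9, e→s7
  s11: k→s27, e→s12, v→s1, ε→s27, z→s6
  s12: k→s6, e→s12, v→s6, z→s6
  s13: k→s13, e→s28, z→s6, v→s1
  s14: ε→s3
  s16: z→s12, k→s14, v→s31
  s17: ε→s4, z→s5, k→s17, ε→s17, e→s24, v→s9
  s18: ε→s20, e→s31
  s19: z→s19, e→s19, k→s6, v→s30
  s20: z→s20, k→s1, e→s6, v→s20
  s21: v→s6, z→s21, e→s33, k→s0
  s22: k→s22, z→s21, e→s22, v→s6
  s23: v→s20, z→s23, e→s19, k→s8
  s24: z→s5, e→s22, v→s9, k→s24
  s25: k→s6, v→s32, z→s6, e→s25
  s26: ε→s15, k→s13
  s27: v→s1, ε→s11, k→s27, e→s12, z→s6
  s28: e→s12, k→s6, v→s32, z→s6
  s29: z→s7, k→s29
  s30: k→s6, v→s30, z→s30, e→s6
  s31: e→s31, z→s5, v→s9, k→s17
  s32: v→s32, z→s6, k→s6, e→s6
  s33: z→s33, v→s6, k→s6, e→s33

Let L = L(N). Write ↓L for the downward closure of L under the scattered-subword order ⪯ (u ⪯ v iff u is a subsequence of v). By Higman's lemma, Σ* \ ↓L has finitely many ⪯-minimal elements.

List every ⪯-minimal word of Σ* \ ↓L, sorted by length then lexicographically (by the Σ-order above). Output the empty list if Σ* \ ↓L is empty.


|Q|=35, |F|=25, |δ|=129 (13 ε).
min D↑ (23 st, q0=0, F={4}): 0:e→0,v→1,z→2,k→3 1:e→4,v→1,z→5,k→1 2:e→6,v→5,z→2,k→7 3:e→3,v→1,z→8,k→9 4:e→4,v→4,z→4,k→4 5:e→4,v→5,z→5,k→10 6:e→6,v→11,z→6,k→4 7:e→12,v→10,z→4,k→13 8:e→14,v→5,z→8,k→15 9:e→16,v→1,z→8,k→9 10:e→4,v→10,z→4,k→10 11:e→4,v→11,z→11,k→4 12:e→12,v→17,z→4,k→4 13:e→18,v→10,z→4,k→13 14:e→14,v→4,z→14,k→4 15:e→19,v→10,z→4,k→15 16:e→20,v→1,z→8,k→16 17:e→4,v→17,z→4,k→4 18:e→19,v→17,z→4,k→4 19:e→19,v→4,z→4,k→4 20:e→20,v→4,z→21,k→20 21:e→14,v→4,z→21,k→22 22:e→19,v→4,z→4,k→22.
've': N↓-sim [28, 8, 3] end={s15,s34,s6} rej; 2/2 del acc.
'zek': run [28, 20, 10, 3] end={s15,s34,s6} ∉↓L; 3/3 deletions ∈↓L.
'zkz': run [28, 20, 13, 3] end={s15,s34,s6} ∉↓L; 3/3 single-dels accept.
'kzev': N↓-sim [28, 23, 12, 5, 3] end={s15,s34,s6} rej; 4/4 single-dels accept.
'kkeev': run [28, 23, 20, 17, 8, 3] end={s15,s34,s6} — reject; 5/5 deletions ∈↓L.
5 words, ⪯-incomp.

min(Σ*\↓L) = [ve, zek, zkz, kzev, kkeev].


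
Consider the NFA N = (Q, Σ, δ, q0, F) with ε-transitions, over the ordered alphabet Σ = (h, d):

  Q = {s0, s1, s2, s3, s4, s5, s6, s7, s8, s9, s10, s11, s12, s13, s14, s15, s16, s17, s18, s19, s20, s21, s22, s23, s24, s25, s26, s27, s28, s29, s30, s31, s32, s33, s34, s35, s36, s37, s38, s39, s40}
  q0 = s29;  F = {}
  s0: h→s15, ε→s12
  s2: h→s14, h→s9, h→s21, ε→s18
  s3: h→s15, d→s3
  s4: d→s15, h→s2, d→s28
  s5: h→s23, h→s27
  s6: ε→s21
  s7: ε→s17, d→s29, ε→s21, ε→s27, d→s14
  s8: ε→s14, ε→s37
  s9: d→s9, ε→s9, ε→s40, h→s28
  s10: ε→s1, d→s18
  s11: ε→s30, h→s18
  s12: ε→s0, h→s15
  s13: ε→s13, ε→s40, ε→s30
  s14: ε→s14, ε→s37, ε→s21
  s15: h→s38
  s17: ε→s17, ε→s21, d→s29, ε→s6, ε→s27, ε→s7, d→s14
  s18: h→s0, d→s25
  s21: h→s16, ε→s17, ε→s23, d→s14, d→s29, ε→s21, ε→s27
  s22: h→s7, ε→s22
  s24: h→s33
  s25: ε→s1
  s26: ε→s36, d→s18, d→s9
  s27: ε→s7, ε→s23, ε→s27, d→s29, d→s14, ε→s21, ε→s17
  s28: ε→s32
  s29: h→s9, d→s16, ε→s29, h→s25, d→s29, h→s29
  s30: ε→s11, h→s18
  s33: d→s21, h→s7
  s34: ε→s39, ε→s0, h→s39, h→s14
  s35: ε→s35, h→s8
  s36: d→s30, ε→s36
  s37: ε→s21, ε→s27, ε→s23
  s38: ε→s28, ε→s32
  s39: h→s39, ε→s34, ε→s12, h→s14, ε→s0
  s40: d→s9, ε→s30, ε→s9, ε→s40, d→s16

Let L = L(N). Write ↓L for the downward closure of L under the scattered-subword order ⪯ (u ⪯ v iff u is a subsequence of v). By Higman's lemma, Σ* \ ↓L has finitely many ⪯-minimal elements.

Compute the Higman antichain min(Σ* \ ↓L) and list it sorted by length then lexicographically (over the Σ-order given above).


|Q|=41, |F|=0, |δ|=102 (54 ε).
min D↑ (1 st, q0=0, F={0}): 0:h→0,d→0.
ε ∈ L(D↑) — L = ∅.

A = [ε].


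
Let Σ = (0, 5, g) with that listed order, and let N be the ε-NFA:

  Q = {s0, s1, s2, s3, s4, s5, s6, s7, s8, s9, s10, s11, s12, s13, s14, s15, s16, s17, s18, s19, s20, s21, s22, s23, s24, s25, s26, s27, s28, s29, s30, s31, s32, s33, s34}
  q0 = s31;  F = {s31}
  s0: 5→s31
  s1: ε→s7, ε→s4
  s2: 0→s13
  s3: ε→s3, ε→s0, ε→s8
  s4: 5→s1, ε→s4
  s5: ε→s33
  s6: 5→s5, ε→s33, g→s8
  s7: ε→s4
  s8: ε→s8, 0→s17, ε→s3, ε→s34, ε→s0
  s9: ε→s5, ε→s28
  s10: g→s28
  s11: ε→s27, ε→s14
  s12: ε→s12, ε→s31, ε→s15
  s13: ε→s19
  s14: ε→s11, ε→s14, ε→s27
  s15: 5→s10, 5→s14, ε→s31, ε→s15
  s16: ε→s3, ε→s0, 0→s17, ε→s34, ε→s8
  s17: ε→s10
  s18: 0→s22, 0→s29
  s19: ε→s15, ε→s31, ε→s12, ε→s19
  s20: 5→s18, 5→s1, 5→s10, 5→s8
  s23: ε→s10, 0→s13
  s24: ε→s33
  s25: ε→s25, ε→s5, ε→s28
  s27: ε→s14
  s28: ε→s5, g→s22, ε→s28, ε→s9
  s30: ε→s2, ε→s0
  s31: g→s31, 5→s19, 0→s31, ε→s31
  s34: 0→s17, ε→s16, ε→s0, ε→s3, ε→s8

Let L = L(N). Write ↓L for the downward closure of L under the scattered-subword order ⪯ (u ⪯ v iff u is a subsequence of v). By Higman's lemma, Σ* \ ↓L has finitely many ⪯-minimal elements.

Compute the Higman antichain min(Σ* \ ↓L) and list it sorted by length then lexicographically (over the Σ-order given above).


min(Σ*\↓L) = [].

|Q|=35, |F|=1, |δ|=73 (51 ε).
min D↑ (1 st, q0=0, F={}): 0:0→0,5→0,g→0 (ε-aug+det+¬).
L(D↑) = ∅ ⇒ ↓L = Σ*.


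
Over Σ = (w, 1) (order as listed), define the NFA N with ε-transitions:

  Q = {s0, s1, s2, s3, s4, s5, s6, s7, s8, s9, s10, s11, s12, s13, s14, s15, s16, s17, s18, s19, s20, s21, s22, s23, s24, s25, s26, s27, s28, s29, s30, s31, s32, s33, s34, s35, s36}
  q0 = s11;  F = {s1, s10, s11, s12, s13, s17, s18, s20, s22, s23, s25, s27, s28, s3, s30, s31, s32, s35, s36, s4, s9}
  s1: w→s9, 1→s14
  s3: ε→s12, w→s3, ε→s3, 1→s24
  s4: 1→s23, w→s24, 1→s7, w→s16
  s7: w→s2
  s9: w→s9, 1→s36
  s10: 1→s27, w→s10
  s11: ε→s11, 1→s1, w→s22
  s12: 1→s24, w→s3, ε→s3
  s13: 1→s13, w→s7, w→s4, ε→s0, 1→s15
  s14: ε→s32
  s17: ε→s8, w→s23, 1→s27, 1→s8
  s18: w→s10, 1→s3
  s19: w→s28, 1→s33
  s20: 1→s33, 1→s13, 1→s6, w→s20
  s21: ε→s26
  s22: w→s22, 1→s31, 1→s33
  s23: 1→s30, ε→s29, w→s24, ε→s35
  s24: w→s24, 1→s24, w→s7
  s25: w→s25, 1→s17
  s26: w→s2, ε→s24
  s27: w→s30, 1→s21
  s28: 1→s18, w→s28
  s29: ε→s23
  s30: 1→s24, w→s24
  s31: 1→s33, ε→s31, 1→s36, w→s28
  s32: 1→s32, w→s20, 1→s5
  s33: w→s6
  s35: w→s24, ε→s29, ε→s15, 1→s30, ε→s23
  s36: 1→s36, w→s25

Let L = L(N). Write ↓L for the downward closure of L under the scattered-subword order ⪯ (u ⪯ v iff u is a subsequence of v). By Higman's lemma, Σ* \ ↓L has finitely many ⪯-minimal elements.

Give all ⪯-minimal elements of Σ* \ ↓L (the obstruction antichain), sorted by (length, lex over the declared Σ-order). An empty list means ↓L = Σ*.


A = [w1w111, 11w1ww].

|Q|=37, |F|=21, |δ|=76 (16 ε).
min D↑ (20 st, q0=0, F={17}): 0:w→1,1→2 1:w→1,1→3 2:w→4,1→5 3:w→6,1→7 4:w→4,1→7 5:w→8,1→5 6:w→6,1→9 7:w→10,1→7 8:w→8,1→11 9:w→12,1→13 10:w→10,1→14 11:w→15,1→11 12:w→12,1→16 13:w→13,1→17 14:w→18,1→16 15:w→17,1→18 16:w→19,1→17 17:w→17,1→17 18:w→17,1→19 19:w→17,1→17 (ε-aug+det+¬).
'w1w111': run [35, 30, 27, 22, 17, 10, 5] end={s2,s21,s24,s26,s7} ∉↓L; 6/6 del acc.
'11w1ww': N↓-sim [35, 33, 29, 24, 19, 11, 4] end={s16,s2,s24,s7} ∉↓L; 6/6 del acc.
2 words, ⪯-incomp.


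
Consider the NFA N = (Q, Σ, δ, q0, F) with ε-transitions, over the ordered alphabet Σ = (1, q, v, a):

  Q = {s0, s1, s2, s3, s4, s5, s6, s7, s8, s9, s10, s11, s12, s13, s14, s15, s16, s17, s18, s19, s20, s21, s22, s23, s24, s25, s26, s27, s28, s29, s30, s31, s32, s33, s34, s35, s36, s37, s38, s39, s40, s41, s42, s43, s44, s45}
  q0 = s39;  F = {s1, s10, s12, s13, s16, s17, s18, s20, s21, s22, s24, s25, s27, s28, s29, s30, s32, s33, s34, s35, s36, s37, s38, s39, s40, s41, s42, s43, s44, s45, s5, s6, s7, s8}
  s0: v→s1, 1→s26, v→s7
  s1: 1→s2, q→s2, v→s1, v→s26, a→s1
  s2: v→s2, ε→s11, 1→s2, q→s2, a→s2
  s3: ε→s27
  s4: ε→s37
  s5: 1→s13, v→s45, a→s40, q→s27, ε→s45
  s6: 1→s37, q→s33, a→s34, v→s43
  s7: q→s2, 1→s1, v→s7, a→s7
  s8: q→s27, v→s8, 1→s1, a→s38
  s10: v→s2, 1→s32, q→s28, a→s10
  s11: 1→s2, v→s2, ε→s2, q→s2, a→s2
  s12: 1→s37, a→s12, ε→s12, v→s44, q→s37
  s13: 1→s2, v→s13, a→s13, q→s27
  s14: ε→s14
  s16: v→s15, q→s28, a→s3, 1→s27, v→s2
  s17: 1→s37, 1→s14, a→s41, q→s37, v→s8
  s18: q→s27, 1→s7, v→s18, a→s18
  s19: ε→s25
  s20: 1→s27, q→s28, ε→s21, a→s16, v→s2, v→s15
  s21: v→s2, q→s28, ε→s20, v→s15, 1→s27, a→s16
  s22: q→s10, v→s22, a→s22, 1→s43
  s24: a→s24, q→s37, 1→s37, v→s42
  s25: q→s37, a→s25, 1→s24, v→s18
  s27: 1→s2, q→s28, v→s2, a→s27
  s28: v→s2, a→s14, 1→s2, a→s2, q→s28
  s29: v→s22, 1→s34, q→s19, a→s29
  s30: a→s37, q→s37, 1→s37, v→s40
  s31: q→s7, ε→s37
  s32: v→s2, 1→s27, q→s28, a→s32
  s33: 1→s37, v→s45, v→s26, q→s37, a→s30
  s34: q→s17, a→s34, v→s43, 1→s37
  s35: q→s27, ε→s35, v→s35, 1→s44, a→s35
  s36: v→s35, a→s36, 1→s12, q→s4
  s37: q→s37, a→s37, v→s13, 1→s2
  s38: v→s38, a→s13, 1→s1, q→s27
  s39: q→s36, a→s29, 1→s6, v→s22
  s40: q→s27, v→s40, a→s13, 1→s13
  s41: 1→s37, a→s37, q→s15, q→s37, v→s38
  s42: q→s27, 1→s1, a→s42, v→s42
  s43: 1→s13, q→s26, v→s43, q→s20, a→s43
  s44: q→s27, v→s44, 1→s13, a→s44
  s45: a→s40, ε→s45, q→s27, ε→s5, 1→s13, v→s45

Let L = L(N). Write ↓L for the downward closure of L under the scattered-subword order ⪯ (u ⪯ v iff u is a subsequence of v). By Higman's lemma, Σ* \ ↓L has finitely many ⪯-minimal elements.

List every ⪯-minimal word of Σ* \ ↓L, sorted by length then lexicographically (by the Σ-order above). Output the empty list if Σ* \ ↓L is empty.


min(Σ*\↓L) = [111, qq1, vqv, vqqa, 1qaa1, aqv1q].

|Q|=46, |F|=34, |δ|=171 (14 ε).
min D↑ (33 st, q0=0, F={13}): 0:1→1,q→2,v→3,a→4 1:1→5,q→6,v→7,a→8 2:1→9,q→5,v→10,a→2 3:1→7,q→11,v→3,a→3 4:1→8,q→12,v→3,a→4 5:1→13,q→5,v→14,a→5 6:1→5,q→5,v→15,a→16 7:1→14,q→17,v→7,a→7 8:1→5,q→18,v→7,a→8 9:1→5,q→5,v→19,a→9 10:1→19,q→20,v→10,a→10 11:1→21,q→22,v→13,a→11 12:1→23,q→5,v→24,a→12 13:1→13,q→13,v→13,a→13 14:1→13,q→20,v→14,a→14 15:1→14,q→20,v→15,a→25 16:1→5,q→5,v→25,a→5 17:1→20,q→22,v→13,a→26 18:1→5,q→5,v→27,a→28 19:1→14,q→20,v→19,a→19 20:1→13,q→22,v→13,a→20 21:1→20,q→22,v→13,a→21 22:1→13,q→22,v→13,a→13 23:1→5,q→5,v→29,a→23 24:1→30,q→20,v→24,a→24 25:1→14,q→20,v→25,a→14 26:1→20,q→22,v→13,a→20 27:1→31,q→20,v→27,a→32 28:1→5,q→5,v→32,a→5 29:1→31,q→20,v→29,a→29 30:1→31,q→13,v→30,a→30 31:1→13,q→13,v→31,a→31 32:1→31,q→20,v→32,a→14.
'111': N↓-sim [42, 32, 9, 2] end={s11,s2} ∉↓L; 3/3 single-dels accept.
'qq1': |S_i|=[42, 36, 9, 2] end={s11,s2} rej; 3/3 del acc.
'vqv': run [42, 27, 13, 3] end={s11,s15,s2} rej; 3/3 deletions ∈↓L.
'vqqa': run [42, 27, 13, 4, 3] end={s11,s14,s2} ∉↓L; 4/4 deletions ∈↓L.
'1qaa1': N↓-sim [42, 32, 23, 16, 10, 2] end={s11,s2} ∉↓L; 5/5 single-dels accept.
'aqv1q': |S_i|=[42, 37, 27, 14, 5, 2] end={s11,s2} ∉↓L; 5/5 del acc.
6 minimals (antichain).


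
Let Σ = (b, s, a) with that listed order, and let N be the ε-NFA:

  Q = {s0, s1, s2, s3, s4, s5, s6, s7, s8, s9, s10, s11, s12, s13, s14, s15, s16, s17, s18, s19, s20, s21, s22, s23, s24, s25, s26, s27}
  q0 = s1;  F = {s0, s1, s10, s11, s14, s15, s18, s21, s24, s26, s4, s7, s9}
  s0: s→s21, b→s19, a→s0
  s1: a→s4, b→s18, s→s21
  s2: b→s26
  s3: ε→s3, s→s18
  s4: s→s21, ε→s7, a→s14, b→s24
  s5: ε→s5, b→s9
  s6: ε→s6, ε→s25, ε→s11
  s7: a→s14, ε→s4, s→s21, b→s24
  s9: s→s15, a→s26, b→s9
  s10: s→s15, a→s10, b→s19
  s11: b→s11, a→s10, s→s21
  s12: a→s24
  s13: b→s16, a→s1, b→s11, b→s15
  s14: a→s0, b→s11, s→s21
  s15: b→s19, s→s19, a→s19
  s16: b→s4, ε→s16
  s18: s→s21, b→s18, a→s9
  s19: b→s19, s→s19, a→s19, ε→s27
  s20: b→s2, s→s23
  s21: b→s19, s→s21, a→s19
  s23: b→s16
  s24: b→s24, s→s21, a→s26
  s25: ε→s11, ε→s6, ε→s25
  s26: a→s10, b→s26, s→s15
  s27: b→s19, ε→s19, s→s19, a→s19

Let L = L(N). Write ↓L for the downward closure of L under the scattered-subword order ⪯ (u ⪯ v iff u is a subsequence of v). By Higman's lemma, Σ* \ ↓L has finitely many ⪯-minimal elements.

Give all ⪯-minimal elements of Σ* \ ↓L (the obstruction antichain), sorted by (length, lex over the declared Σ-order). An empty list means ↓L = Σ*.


Antichain: [sb, sa, bass, aaab].

|Q|=28, |F|=13, |δ|=70 (13 ε).
min D↑ (13 st, q0=0, F={5}): 0:b→1,s→2,a→3 1:b→1,s→2,a→4 2:b→5,s→2,a→5 3:b→6,s→2,a→7 4:b→4,s→8,a→9 5:b→5,s→5,a→5 6:b→6,s→2,a→9 7:b→10,s→2,a→11 8:b→5,s→5,a→5 9:b→9,s→8,a→12 10:b→10,s→2,a→12 11:b→5,s→2,a→11 12:b→5,s→8,a→12.
'sb': |S_i|=[15, 4, 2] end={s19,s27} rej; 2/2 del acc.
'sa': N↓-sim [15, 4, 2] end={s19,s27} — reject; 2/2 single-dels accept.
'bass': run [15, 10, 6, 3, 2] end={s19,s27} ∉↓L; 4/4 deletions ∈↓L.
'aaab': run [15, 13, 9, 6, 2] end={s19,s27} rej; 4/4 deletions ∈↓L.
4 obstructions.


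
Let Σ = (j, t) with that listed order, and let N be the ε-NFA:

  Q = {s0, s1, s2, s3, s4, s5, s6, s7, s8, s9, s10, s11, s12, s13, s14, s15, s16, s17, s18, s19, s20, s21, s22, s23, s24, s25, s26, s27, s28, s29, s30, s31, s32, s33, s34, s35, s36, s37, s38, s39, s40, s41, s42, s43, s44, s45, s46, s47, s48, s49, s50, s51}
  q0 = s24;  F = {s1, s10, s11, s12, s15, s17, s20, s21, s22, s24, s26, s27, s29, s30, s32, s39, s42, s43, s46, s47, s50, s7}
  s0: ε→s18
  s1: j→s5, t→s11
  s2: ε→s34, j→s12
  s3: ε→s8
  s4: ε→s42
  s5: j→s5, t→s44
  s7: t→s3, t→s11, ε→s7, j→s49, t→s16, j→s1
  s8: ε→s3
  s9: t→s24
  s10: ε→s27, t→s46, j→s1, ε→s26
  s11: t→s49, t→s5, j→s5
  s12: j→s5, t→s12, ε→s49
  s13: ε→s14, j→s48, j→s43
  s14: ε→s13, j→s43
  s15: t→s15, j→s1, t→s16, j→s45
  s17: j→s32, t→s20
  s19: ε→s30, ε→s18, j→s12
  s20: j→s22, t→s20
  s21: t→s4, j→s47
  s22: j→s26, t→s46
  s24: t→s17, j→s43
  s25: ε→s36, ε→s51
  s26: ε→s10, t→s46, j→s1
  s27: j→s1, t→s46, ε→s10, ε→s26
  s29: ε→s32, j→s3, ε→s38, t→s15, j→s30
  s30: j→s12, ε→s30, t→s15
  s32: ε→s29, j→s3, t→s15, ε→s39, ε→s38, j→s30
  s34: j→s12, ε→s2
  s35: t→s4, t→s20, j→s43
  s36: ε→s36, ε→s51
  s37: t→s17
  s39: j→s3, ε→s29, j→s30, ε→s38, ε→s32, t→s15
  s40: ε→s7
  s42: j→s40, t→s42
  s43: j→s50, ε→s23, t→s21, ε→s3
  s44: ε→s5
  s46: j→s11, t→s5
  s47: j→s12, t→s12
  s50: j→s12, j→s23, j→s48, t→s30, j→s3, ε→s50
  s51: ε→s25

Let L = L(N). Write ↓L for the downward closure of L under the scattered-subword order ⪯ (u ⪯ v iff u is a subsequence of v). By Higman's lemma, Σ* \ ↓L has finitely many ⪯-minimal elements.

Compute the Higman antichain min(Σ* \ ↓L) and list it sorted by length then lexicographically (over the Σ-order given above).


|Q|=52, |F|=22, |δ|=105 (36 ε).
min D↑ (19 st, q0=0, F={13}): 0:j→1,t→2 1:j→3,t→4 2:j→5,t→6 3:j→7,t→8 4:j→9,t→10 5:j→8,t→11 6:j→12,t→6 7:j→13,t→7 8:j→7,t→11 9:j→7,t→7 10:j→14,t→10 11:j→15,t→11 12:j→16,t→17 13:j→13,t→13 14:j→15,t→18 15:j→13,t→18 16:j→15,t→17 17:j→18,t→13 18:j→13,t→13 [Hopcroft].
'jjjj': run [34, 31, 22, 11, 2] end={s44,s5} rej; 4/4 deletions ∈↓L.
'jtjtj': N↓-sim [34, 31, 19, 13, 8, 2] end={s44,s5} ∉↓L; 5/5 deletions ∈↓L.
'tjtjj': N↓-sim [34, 29, 24, 12, 6, 2] end={s44,s5} ∉↓L; 5/5 single-dels accept.
'ttjtt': |S_i|=[34, 29, 21, 16, 8, 3] end={s44,s49,s5} rej; 5/5 del acc.
4 obstructions.

min(Σ*\↓L) = [jjjj, jtjtj, tjtjj, ttjtt].


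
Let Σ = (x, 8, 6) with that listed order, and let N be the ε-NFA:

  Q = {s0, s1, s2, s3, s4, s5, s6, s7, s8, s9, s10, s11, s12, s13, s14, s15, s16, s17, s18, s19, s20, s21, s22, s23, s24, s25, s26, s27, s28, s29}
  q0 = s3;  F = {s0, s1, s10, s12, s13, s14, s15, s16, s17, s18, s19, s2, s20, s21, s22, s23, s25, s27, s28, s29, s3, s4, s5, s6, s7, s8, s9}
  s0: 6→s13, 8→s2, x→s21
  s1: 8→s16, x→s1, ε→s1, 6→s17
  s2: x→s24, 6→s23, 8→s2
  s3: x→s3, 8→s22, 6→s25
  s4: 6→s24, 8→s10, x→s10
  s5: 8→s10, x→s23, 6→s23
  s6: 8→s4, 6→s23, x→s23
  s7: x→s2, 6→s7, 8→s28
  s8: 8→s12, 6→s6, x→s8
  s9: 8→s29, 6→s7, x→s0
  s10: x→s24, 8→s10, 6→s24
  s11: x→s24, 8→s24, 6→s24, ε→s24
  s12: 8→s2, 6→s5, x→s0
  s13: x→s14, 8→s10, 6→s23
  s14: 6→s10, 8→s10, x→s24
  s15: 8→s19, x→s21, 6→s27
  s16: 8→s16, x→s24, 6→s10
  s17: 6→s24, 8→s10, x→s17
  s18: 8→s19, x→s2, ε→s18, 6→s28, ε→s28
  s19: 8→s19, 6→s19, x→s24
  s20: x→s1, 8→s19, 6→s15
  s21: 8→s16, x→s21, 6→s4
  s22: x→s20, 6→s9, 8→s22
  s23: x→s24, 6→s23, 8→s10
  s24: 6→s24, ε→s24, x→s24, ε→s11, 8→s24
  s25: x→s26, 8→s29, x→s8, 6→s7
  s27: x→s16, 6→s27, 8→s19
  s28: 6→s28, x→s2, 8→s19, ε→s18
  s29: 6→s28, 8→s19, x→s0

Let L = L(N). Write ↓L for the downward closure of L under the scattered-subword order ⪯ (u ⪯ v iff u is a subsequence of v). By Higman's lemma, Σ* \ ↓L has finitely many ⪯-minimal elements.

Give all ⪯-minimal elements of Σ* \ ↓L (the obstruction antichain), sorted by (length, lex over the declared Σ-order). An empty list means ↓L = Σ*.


min(Σ*\↓L) = [8x8x, 688x, 66xx, 8xx66, 6x686, 6x66x].

|Q|=30, |F|=27, |δ|=95 (7 ε).
min D↑ (27 st, q0=0, F={18}): 0:x→0,8→1,6→2 1:x→3,8→1,6→4 2:x→5,8→6,6→7 3:x→8,8→9,6→10 4:x→11,8→6,6→7 5:x→5,8→12,6→13 6:x→11,8→9,6→14 7:x→15,8→14,6→7 8:x→8,8→16,6→17 9:x→18,8→9,6→9 10:x→19,8→9,6→20 11:x→19,8→15,6→21 12:x→11,8→15,6→22 13:x→23,8→24,6→23 14:x→15,8→9,6→14 15:x→18,8→15,6→23 16:x→18,8→16,6→25 17:x→17,8→25,6→18 18:x→18,8→18,6→18 19:x→19,8→16,6→24 20:x→16,8→9,6→20 21:x→26,8→25,6→23 22:x→23,8→25,6→23 23:x→18,8→25,6→23 24:x→25,8→25,6→18 25:x→18,8→25,6→18 26:x→18,8→25,6→25 (ε-aug+det+¬).
'8x8x': |S_i|=[30, 25, 17, 7, 2] end={s11,s24} ∉↓L; 4/4 single-dels accept.
'688x': run [30, 26, 17, 7, 2] end={s11,s24} ∉↓L; 4/4 del acc.
'66xx': run [30, 26, 16, 7, 2] end={s11,s24} ∉↓L; 4/4 single-dels accept.
'8xx66': run [30, 25, 17, 9, 5, 2] end={s11,s24} rej; 5/5 single-dels accept.
'6x686': |S_i|=[30, 26, 17, 9, 4, 2] end={s11,s24} — reject; 5/5 single-dels accept.
'6x66x': |S_i|=[30, 26, 17, 9, 4, 2] end={s11,s24} rej; 5/5 deletions ∈↓L.
6 words, ⪯-incomp.
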